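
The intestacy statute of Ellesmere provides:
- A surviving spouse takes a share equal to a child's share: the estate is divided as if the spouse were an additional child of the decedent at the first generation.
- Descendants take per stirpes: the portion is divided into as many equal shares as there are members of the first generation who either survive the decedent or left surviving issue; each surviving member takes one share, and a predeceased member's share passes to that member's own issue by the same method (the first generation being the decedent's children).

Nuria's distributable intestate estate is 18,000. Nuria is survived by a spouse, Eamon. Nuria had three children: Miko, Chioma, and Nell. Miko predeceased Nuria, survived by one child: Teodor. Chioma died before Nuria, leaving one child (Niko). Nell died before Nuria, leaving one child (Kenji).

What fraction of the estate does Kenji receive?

Kenji receives 1/4 of the estate.

The spouse counts as an additional share at the children's level, so there are 4 primary shares of 4,500. Eamon takes one such share (4,500).
The children's combined portion (13,500) is divided into 3 shares of 4,500: Miko's 4,500 share passes to Miko's issue; Chioma's 4,500 share passes to Chioma's issue; Nell's 4,500 share passes to Nell's issue.
Miko's share (4,500) passes entirely to Teodor.
Chioma's share (4,500) passes entirely to Niko.
Nell's share (4,500) passes entirely to Kenji.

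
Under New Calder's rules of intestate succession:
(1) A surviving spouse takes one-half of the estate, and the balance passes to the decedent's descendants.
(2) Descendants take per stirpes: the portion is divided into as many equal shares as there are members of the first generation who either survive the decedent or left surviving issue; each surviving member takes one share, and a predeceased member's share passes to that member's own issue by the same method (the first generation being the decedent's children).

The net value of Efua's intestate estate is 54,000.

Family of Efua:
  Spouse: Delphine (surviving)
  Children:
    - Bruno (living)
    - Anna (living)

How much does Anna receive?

Delphine takes one-half of 54,000 = 27,000. The remaining 27,000 passes to the descendants.
The descendants' portion (27,000) is divided into 2 shares of 13,500: Bruno and Anna each take 13,500.

Anna receives 13,500.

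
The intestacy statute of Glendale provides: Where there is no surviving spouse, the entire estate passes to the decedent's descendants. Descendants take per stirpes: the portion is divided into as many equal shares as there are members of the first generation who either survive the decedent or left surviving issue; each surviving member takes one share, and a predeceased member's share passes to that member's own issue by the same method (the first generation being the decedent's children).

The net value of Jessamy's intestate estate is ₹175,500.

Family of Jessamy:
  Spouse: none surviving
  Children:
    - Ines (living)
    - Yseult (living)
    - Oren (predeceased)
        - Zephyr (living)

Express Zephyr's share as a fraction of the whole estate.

Zephyr receives 1/3 of the estate.

The entire ₹175,500 passes to the descendants.
That amount (₹175,500) is divided into 3 shares of ₹58,500: Ines and Yseult each take ₹58,500; Oren's ₹58,500 share passes to Oren's issue.
Oren's share (₹58,500) passes entirely to Zephyr.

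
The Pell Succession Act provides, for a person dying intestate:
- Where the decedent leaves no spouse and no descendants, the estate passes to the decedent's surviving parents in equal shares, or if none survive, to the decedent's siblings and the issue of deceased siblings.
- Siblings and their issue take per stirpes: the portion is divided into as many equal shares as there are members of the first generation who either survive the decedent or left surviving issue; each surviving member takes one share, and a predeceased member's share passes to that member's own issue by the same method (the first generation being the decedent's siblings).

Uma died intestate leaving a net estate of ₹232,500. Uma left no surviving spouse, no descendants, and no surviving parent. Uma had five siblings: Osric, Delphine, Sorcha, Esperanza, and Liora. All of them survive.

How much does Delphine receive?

The entire ₹232,500 passes to the siblings and their issue.
That amount (₹232,500) is divided into 5 shares of ₹46,500: Osric, Delphine, Sorcha, Esperanza, and Liora each take ₹46,500.

Delphine receives ₹46,500.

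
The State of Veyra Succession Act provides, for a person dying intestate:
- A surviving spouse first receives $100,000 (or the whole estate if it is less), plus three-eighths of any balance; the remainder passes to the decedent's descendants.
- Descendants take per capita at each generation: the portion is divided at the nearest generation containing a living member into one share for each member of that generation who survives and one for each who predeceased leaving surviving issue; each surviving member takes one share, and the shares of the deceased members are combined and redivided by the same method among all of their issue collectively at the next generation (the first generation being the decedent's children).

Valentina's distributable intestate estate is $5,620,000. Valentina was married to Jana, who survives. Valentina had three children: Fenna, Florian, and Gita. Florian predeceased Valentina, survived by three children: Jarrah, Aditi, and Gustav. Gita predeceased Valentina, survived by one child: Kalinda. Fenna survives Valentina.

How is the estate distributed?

Jana: $2,170,000; Fenna: $1,150,000; Jarrah: $575,000; Aditi: $575,000; Gustav: $575,000; Kalinda: $575,000

Jana first takes $100,000, leaving a balance of $5,520,000. Jana then takes three-eighths of the balance ($2,070,000), for a total of $2,170,000. The remaining $3,450,000 passes to the descendants.
The descendants' portion ($3,450,000) is divided at the children's generation into 3 shares of $1,150,000. Fenna takes $1,150,000. The 2 shares of the deceased (Florian and Gita) are combined into a pool of $2,300,000.
That pool ($2,300,000) is divided at the grandchildren's generation equally among Jarrah, Aditi, Gustav, and Kalinda: $575,000 each.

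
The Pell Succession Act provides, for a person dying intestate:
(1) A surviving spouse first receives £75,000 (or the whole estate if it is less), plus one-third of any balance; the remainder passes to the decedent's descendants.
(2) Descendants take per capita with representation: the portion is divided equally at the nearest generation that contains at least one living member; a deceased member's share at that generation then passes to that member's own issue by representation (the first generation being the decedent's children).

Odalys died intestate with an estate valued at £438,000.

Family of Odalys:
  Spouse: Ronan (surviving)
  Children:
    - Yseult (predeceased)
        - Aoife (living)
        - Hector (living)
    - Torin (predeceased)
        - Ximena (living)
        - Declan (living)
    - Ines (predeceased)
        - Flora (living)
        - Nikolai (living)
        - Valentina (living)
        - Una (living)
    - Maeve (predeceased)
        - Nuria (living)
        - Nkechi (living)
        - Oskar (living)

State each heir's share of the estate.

Ronan: £196,000; Aoife: £22,000; Hector: £22,000; Ximena: £22,000; Declan: £22,000; Flora: £22,000; Nikolai: £22,000; Valentina: £22,000; Una: £22,000; Nuria: £22,000; Nkechi: £22,000; Oskar: £22,000

Ronan first takes £75,000, leaving a balance of £363,000. Ronan then takes one-third of the balance (£121,000), for a total of £196,000. The remaining £242,000 passes to the descendants.
No child survives, so the initial division is made at the grandchildren's generation.
The descendants' portion (£242,000) is divided into 11 shares of £22,000: Aoife, Hector, Ximena, Declan, Flora, Nikolai, Valentina, Una, Nuria, Nkechi, and Oskar each take £22,000.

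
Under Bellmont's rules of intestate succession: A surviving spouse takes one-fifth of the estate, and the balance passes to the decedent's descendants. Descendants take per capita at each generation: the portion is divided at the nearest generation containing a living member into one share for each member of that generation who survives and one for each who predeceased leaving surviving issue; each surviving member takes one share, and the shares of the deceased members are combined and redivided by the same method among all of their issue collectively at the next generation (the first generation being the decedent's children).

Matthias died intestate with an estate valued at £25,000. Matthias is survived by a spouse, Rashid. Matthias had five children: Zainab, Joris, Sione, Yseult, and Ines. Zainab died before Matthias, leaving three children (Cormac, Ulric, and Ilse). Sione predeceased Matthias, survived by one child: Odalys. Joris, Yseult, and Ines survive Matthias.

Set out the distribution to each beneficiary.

Rashid takes one-fifth of £25,000 = £5,000. The remaining £20,000 passes to the descendants.
The descendants' portion (£20,000) is divided at the children's generation into 5 shares of £4,000. Joris, Yseult, and Ines each take £4,000. The 2 shares of the deceased (Zainab and Sione) are combined into a pool of £8,000.
That pool (£8,000) is divided at the grandchildren's generation equally among Cormac, Ulric, Ilse, and Odalys: £2,000 each.

Rashid: £5,000; Cormac: £2,000; Ulric: £2,000; Ilse: £2,000; Joris: £4,000; Odalys: £2,000; Yseult: £4,000; Ines: £4,000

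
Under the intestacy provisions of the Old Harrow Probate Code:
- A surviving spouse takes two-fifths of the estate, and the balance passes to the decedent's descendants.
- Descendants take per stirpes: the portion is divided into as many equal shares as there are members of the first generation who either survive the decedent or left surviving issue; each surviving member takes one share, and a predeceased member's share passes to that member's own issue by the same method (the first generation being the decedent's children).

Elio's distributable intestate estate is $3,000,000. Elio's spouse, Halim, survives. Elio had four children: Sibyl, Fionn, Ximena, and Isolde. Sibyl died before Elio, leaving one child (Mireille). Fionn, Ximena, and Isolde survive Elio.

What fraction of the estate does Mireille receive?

Halim takes two-fifths of $3,000,000 = $1,200,000. The remaining $1,800,000 passes to the descendants.
The descendants' portion ($1,800,000) is divided into 4 shares of $450,000: Fionn, Ximena, and Isolde each take $450,000; Sibyl's $450,000 share passes to Sibyl's issue.
Sibyl's share ($450,000) passes entirely to Mireille.

Mireille receives 3/20 of the estate.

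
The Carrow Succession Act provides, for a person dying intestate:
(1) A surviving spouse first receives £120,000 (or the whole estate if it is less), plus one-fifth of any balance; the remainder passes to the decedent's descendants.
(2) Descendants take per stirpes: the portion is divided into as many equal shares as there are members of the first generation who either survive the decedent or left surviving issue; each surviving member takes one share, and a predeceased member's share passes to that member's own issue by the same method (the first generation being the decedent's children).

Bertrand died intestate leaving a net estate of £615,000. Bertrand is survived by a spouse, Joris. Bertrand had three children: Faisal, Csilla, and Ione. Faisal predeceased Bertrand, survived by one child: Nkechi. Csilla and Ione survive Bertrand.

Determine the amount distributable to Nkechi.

Joris first takes £120,000, leaving a balance of £495,000. Joris then takes one-fifth of the balance (£99,000), for a total of £219,000. The remaining £396,000 passes to the descendants.
The descendants' portion (£396,000) is divided into 3 shares of £132,000: Csilla and Ione each take £132,000; Faisal's £132,000 share passes to Faisal's issue.
Faisal's share (£132,000) passes entirely to Nkechi.

Nkechi receives £132,000.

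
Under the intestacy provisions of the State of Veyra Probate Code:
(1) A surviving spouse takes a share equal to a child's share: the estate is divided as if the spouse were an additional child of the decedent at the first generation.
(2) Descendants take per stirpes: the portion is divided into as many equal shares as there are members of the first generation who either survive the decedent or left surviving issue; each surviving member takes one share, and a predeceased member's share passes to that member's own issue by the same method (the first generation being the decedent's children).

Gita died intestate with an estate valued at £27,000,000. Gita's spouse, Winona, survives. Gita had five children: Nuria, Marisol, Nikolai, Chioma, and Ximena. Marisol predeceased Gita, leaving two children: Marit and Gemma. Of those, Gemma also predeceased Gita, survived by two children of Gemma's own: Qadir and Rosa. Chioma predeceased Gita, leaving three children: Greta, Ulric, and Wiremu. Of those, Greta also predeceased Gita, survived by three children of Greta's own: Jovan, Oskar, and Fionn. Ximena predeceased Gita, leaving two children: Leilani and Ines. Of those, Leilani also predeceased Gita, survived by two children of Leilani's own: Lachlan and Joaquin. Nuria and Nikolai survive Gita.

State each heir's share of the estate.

The spouse counts as an additional share at the children's level, so there are 6 primary shares of £4,500,000. Winona takes one such share (£4,500,000).
The children's combined portion (£22,500,000) is divided into 5 shares of £4,500,000: Nuria and Nikolai each take £4,500,000; Marisol's £4,500,000 share passes to Marisol's issue; Chioma's £4,500,000 share passes to Chioma's issue; Ximena's £4,500,000 share passes to Ximena's issue.
Marisol's share (£4,500,000) is divided into 2 shares of £2,250,000: Marit takes £2,250,000; Gemma's £2,250,000 share passes to Gemma's issue.
Gemma's share (£2,250,000) is divided into 2 shares of £1,125,000: Qadir and Rosa each take £1,125,000.
Chioma's share (£4,500,000) is divided into 3 shares of £1,500,000: Ulric and Wiremu each take £1,500,000; Greta's £1,500,000 share passes to Greta's issue.
Greta's share (£1,500,000) is divided into 3 shares of £500,000: Jovan, Oskar, and Fionn each take £500,000.
Ximena's share (£4,500,000) is divided into 2 shares of £2,250,000: Ines takes £2,250,000; Leilani's £2,250,000 share passes to Leilani's issue.
Leilani's share (£2,250,000) is divided into 2 shares of £1,125,000: Lachlan and Joaquin each take £1,125,000.

Winona: £4,500,000; Nuria: £4,500,000; Marit: £2,250,000; Qadir: £1,125,000; Rosa: £1,125,000; Nikolai: £4,500,000; Jovan: £500,000; Oskar: £500,000; Fionn: £500,000; Ulric: £1,500,000; Wiremu: £1,500,000; Lachlan: £1,125,000; Joaquin: £1,125,000; Ines: £2,250,000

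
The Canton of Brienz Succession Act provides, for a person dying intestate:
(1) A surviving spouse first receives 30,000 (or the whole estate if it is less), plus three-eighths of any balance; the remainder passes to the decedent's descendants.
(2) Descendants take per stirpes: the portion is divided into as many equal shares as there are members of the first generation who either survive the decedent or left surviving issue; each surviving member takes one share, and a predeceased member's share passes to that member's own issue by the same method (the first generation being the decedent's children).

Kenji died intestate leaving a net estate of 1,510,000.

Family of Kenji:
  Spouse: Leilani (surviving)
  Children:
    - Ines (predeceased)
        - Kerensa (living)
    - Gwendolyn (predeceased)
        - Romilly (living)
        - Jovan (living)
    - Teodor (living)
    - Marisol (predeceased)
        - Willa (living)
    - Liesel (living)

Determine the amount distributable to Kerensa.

Leilani first takes 30,000, leaving a balance of 1,480,000. Leilani then takes three-eighths of the balance (555,000), for a total of 585,000. The remaining 925,000 passes to the descendants.
The descendants' portion (925,000) is divided into 5 shares of 185,000: Teodor and Liesel each take 185,000; Ines's 185,000 share passes to Ines's issue; Gwendolyn's 185,000 share passes to Gwendolyn's issue; Marisol's 185,000 share passes to Marisol's issue.
Ines's share (185,000) passes entirely to Kerensa.
Gwendolyn's share (185,000) is divided into 2 shares of 92,500: Romilly and Jovan each take 92,500.
Marisol's share (185,000) passes entirely to Willa.

Kerensa receives 185,000.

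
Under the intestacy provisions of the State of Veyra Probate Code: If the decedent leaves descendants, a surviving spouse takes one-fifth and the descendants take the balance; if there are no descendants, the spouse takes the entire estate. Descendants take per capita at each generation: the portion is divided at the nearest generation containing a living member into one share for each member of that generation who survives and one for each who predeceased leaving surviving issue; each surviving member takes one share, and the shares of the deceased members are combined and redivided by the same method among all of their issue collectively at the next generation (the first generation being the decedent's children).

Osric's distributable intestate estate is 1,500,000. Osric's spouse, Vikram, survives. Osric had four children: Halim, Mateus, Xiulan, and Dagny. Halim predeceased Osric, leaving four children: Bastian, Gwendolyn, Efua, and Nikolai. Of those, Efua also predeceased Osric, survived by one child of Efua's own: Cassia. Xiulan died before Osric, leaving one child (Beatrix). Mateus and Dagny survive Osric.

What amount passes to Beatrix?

Vikram takes one-fifth of 1,500,000 = 300,000. The remaining 1,200,000 passes to the descendants.
The descendants' portion (1,200,000) is divided at the children's generation into 4 shares of 300,000. Mateus and Dagny each take 300,000. The 2 shares of the deceased (Halim and Xiulan) are combined into a pool of 600,000.
That pool (600,000) is divided at the grandchildren's generation into 5 shares of 120,000. Bastian, Gwendolyn, Nikolai, and Beatrix each take 120,000. The remaining share for the deceased Efua (120,000) is carried to the next generation.
That pool (120,000) passes entirely to Cassia, the sole taker at the great-grandchildren's generation.

Beatrix receives 120,000.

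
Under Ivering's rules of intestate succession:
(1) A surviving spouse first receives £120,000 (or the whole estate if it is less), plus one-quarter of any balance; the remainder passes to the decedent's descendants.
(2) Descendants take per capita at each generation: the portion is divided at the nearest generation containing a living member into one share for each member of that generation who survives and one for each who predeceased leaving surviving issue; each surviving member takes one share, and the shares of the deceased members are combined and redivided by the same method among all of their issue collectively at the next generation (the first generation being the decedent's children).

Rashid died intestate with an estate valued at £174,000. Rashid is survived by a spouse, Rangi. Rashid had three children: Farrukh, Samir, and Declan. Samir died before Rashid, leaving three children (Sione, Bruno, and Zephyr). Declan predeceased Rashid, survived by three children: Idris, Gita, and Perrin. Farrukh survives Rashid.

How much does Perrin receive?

Perrin receives £4,500.

Rangi first takes £120,000, leaving a balance of £54,000. Rangi then takes one-quarter of the balance (£13,500), for a total of £133,500. The remaining £40,500 passes to the descendants.
The descendants' portion (£40,500) is divided at the children's generation into 3 shares of £13,500. Farrukh takes £13,500. The 2 shares of the deceased (Samir and Declan) are combined into a pool of £27,000.
That pool (£27,000) is divided at the grandchildren's generation equally among Sione, Bruno, Zephyr, Idris, Gita, and Perrin: £4,500 each.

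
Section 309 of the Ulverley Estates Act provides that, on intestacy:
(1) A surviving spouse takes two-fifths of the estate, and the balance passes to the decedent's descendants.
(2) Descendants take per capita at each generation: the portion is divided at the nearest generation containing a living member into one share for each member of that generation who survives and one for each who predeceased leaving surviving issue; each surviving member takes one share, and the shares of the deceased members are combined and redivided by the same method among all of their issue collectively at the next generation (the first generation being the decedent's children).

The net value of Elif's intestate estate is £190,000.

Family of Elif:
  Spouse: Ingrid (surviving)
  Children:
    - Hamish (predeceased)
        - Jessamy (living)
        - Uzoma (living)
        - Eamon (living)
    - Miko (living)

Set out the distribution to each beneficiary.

Ingrid takes two-fifths of £190,000 = £76,000. The remaining £114,000 passes to the descendants.
The descendants' portion (£114,000) is divided at the children's generation into 2 shares of £57,000. Miko takes £57,000. The remaining share for the deceased Hamish (£57,000) is carried to the next generation.
That pool (£57,000) is divided at the grandchildren's generation equally among Jessamy, Uzoma, and Eamon: £19,000 each.

Ingrid: £76,000; Jessamy: £19,000; Uzoma: £19,000; Eamon: £19,000; Miko: £57,000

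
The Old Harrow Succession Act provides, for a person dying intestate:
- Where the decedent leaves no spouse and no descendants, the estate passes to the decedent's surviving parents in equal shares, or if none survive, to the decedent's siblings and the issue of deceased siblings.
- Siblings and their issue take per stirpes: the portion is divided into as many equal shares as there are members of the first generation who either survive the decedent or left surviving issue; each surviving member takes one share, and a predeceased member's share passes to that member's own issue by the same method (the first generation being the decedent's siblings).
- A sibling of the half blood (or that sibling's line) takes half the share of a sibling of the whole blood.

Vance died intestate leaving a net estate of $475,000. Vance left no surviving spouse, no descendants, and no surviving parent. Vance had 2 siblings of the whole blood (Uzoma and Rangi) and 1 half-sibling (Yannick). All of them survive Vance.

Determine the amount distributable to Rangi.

Rangi receives $190,000.

The entire $475,000 passes to the siblings and their issue.
Counting each half-blood sibling's line as half a unit, there are 5/2 units in $475,000, so one unit is $190,000. Whole-blood lines (Uzoma and Rangi) take $190,000 each; half-blood lines (Yannick) take $95,000 each.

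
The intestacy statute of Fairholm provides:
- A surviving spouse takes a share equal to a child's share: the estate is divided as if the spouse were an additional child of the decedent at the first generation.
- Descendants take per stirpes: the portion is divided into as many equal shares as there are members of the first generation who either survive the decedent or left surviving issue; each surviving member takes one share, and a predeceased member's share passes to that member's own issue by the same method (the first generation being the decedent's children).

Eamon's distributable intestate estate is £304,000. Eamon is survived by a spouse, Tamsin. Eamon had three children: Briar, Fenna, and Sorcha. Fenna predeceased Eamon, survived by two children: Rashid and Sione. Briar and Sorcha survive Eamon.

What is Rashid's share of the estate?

The spouse counts as an additional share at the children's level, so there are 4 primary shares of £76,000. Tamsin takes one such share (£76,000).
The children's combined portion (£228,000) is divided into 3 shares of £76,000: Briar and Sorcha each take £76,000; Fenna's £76,000 share passes to Fenna's issue.
Fenna's share (£76,000) is divided into 2 shares of £38,000: Rashid and Sione each take £38,000.

Rashid receives £38,000.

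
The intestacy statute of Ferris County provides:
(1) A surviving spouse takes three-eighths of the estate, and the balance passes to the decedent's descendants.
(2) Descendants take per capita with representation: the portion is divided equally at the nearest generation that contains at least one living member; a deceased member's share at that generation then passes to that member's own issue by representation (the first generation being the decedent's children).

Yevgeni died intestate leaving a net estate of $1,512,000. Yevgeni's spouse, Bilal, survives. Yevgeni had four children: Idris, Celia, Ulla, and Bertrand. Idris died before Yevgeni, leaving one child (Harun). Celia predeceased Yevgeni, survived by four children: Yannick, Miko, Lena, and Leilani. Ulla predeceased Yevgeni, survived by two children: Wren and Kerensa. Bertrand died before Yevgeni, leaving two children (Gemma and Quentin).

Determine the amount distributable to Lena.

Lena receives $105,000.

Bilal takes three-eighths of $1,512,000 = $567,000. The remaining $945,000 passes to the descendants.
No child survives, so the initial division is made at the grandchildren's generation.
The descendants' portion ($945,000) is divided into 9 shares of $105,000: Harun, Yannick, Miko, Lena, Leilani, Wren, Kerensa, Gemma, and Quentin each take $105,000.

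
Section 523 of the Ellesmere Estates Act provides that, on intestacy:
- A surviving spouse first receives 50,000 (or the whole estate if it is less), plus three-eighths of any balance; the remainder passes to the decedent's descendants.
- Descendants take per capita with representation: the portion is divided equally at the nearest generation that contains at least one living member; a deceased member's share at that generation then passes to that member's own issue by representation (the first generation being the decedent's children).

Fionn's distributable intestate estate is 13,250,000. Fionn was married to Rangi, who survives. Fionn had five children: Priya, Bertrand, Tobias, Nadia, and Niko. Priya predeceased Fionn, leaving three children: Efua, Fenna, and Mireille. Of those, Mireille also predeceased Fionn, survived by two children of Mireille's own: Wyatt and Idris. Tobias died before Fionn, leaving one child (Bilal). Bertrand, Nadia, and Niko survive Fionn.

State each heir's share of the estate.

Rangi first takes 50,000, leaving a balance of 13,200,000. Rangi then takes three-eighths of the balance (4,950,000), for a total of 5,000,000. The remaining 8,250,000 passes to the descendants.
The descendants' portion (8,250,000) is divided into 5 shares of 1,650,000: Bertrand, Nadia, and Niko each take 1,650,000; Priya's 1,650,000 share passes to Priya's issue; Tobias's 1,650,000 share passes to Tobias's issue.
Priya's share (1,650,000) is divided into 3 shares of 550,000: Efua and Fenna each take 550,000; Mireille's 550,000 share passes to Mireille's issue.
Mireille's share (550,000) is divided into 2 shares of 275,000: Wyatt and Idris each take 275,000.
Tobias's share (1,650,000) passes entirely to Bilal.

Rangi: 5,000,000; Efua: 550,000; Fenna: 550,000; Wyatt: 275,000; Idris: 275,000; Bertrand: 1,650,000; Bilal: 1,650,000; Nadia: 1,650,000; Niko: 1,650,000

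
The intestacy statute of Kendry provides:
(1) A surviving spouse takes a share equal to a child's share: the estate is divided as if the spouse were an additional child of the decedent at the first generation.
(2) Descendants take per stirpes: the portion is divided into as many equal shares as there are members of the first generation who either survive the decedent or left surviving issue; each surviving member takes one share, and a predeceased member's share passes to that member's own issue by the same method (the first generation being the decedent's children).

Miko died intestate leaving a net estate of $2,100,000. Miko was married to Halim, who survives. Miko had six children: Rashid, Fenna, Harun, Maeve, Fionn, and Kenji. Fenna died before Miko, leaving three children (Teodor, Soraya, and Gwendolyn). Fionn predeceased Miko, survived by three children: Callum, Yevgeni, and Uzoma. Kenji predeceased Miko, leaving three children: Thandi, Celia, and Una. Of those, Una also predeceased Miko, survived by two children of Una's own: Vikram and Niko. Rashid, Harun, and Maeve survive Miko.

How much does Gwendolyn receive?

The spouse counts as an additional share at the children's level, so there are 7 primary shares of $300,000. Halim takes one such share ($300,000).
The children's combined portion ($1,800,000) is divided into 6 shares of $300,000: Rashid, Harun, and Maeve each take $300,000; Fenna's $300,000 share passes to Fenna's issue; Fionn's $300,000 share passes to Fionn's issue; Kenji's $300,000 share passes to Kenji's issue.
Fenna's share ($300,000) is divided into 3 shares of $100,000: Teodor, Soraya, and Gwendolyn each take $100,000.
Fionn's share ($300,000) is divided into 3 shares of $100,000: Callum, Yevgeni, and Uzoma each take $100,000.
Kenji's share ($300,000) is divided into 3 shares of $100,000: Thandi and Celia each take $100,000; Una's $100,000 share passes to Una's issue.
Una's share ($100,000) is divided into 2 shares of $50,000: Vikram and Niko each take $50,000.

Gwendolyn receives $100,000.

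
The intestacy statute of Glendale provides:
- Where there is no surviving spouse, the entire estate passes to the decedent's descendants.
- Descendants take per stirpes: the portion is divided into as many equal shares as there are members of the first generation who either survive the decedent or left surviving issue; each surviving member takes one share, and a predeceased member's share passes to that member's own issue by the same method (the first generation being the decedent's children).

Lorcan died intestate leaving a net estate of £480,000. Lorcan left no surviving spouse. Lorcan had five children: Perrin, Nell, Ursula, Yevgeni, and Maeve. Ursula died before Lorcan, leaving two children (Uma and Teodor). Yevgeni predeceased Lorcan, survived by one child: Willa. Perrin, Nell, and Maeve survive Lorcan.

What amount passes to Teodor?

The entire £480,000 passes to the descendants.
That amount (£480,000) is divided into 5 shares of £96,000: Perrin, Nell, and Maeve each take £96,000; Ursula's £96,000 share passes to Ursula's issue; Yevgeni's £96,000 share passes to Yevgeni's issue.
Ursula's share (£96,000) is divided into 2 shares of £48,000: Uma and Teodor each take £48,000.
Yevgeni's share (£96,000) passes entirely to Willa.

Teodor receives £48,000.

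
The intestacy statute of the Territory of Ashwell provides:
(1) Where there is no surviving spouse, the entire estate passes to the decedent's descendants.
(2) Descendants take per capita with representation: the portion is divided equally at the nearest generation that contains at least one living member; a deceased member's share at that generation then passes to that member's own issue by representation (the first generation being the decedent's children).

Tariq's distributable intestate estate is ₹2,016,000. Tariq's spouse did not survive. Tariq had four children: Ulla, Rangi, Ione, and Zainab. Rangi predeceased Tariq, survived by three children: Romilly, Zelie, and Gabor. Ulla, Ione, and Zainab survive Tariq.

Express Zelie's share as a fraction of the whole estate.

Zelie receives 1/12 of the estate.

The entire ₹2,016,000 passes to the descendants.
That amount (₹2,016,000) is divided into 4 shares of ₹504,000: Ulla, Ione, and Zainab each take ₹504,000; Rangi's ₹504,000 share passes to Rangi's issue.
Rangi's share (₹504,000) is divided into 3 shares of ₹168,000: Romilly, Zelie, and Gabor each take ₹168,000.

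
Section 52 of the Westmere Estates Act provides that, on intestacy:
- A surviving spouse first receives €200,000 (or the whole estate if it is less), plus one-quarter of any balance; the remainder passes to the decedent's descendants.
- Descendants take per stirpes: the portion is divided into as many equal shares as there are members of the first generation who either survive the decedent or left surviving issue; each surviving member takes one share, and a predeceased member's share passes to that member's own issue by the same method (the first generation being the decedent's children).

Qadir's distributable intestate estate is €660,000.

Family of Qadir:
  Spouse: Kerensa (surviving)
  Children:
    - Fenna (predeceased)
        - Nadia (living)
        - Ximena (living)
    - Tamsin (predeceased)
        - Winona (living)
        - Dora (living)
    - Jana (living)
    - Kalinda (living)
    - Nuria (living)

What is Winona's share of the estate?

Kerensa first takes €200,000, leaving a balance of €460,000. Kerensa then takes one-quarter of the balance (€115,000), for a total of €315,000. The remaining €345,000 passes to the descendants.
The descendants' portion (€345,000) is divided into 5 shares of €69,000: Jana, Kalinda, and Nuria each take €69,000; Fenna's €69,000 share passes to Fenna's issue; Tamsin's €69,000 share passes to Tamsin's issue.
Fenna's share (€69,000) is divided into 2 shares of €34,500: Nadia and Ximena each take €34,500.
Tamsin's share (€69,000) is divided into 2 shares of €34,500: Winona and Dora each take €34,500.

Winona receives €34,500.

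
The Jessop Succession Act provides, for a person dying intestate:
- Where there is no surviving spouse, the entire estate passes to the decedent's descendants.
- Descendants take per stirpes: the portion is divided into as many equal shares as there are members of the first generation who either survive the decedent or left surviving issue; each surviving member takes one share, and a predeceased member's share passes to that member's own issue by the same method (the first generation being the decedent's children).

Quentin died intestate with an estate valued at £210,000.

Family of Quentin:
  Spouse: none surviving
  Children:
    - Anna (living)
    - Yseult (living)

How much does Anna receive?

Anna receives £105,000.

The entire £210,000 passes to the descendants.
That amount (£210,000) is divided into 2 shares of £105,000: Anna and Yseult each take £105,000.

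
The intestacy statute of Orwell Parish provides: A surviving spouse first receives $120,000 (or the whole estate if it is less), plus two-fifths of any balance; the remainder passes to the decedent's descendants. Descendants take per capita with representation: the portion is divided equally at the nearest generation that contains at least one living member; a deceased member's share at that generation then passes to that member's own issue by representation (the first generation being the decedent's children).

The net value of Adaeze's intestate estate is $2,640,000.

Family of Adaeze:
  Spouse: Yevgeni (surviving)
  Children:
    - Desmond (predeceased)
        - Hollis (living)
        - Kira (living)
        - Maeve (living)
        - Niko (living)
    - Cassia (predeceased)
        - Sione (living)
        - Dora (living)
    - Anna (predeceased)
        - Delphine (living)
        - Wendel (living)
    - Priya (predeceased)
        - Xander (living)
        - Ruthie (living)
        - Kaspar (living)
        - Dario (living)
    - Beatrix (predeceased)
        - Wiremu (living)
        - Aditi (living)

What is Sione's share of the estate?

Yevgeni first takes $120,000, leaving a balance of $2,520,000. Yevgeni then takes two-fifths of the balance ($1,008,000), for a total of $1,128,000. The remaining $1,512,000 passes to the descendants.
No child survives, so the initial division is made at the grandchildren's generation.
The descendants' portion ($1,512,000) is divided into 14 shares of $108,000: Hollis, Kira, Maeve, Niko, Sione, Dora, Delphine, Wendel, Xander, Ruthie, Kaspar, Dario, Wiremu, and Aditi each take $108,000.

Sione receives $108,000.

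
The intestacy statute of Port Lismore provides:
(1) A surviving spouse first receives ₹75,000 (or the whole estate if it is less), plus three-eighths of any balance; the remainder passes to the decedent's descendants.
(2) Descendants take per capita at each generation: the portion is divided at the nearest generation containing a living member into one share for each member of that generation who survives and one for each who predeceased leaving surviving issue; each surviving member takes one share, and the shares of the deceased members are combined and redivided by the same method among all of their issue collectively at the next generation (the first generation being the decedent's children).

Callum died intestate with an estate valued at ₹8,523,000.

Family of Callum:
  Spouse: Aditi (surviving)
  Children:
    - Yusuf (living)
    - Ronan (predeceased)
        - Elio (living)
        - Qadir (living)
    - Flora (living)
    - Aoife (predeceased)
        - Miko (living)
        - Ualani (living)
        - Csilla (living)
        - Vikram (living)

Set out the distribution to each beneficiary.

Aditi: ₹3,243,000; Yusuf: ₹1,320,000; Elio: ₹440,000; Qadir: ₹440,000; Flora: ₹1,320,000; Miko: ₹440,000; Ualani: ₹440,000; Csilla: ₹440,000; Vikram: ₹440,000

Aditi first takes ₹75,000, leaving a balance of ₹8,448,000. Aditi then takes three-eighths of the balance (₹3,168,000), for a total of ₹3,243,000. The remaining ₹5,280,000 passes to the descendants.
The descendants' portion (₹5,280,000) is divided at the children's generation into 4 shares of ₹1,320,000. Yusuf and Flora each take ₹1,320,000. The 2 shares of the deceased (Ronan and Aoife) are combined into a pool of ₹2,640,000.
That pool (₹2,640,000) is divided at the grandchildren's generation equally among Elio, Qadir, Miko, Ualani, Csilla, and Vikram: ₹440,000 each.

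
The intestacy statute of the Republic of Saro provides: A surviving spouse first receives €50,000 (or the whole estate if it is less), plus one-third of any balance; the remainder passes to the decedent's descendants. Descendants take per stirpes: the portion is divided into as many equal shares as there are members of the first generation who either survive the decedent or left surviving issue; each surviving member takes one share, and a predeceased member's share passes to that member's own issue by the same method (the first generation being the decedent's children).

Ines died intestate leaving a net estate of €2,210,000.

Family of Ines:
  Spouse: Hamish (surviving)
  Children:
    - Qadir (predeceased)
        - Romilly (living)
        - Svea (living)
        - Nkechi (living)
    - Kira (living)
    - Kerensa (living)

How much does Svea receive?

Hamish first takes €50,000, leaving a balance of €2,160,000. Hamish then takes one-third of the balance (€720,000), for a total of €770,000. The remaining €1,440,000 passes to the descendants.
The descendants' portion (€1,440,000) is divided into 3 shares of €480,000: Kira and Kerensa each take €480,000; Qadir's €480,000 share passes to Qadir's issue.
Qadir's share (€480,000) is divided into 3 shares of €160,000: Romilly, Svea, and Nkechi each take €160,000.

Svea receives €160,000.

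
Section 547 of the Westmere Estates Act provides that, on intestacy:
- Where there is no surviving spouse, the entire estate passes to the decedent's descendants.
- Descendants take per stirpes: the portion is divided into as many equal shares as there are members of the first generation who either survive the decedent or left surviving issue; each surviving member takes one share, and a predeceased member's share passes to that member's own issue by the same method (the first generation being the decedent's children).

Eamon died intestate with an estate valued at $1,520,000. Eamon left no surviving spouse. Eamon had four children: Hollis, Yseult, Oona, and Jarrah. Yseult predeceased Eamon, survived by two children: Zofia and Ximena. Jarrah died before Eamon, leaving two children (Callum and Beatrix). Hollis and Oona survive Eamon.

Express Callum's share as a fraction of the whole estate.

The entire $1,520,000 passes to the descendants.
That amount ($1,520,000) is divided into 4 shares of $380,000: Hollis and Oona each take $380,000; Yseult's $380,000 share passes to Yseult's issue; Jarrah's $380,000 share passes to Jarrah's issue.
Yseult's share ($380,000) is divided into 2 shares of $190,000: Zofia and Ximena each take $190,000.
Jarrah's share ($380,000) is divided into 2 shares of $190,000: Callum and Beatrix each take $190,000.

Callum receives 1/8 of the estate.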